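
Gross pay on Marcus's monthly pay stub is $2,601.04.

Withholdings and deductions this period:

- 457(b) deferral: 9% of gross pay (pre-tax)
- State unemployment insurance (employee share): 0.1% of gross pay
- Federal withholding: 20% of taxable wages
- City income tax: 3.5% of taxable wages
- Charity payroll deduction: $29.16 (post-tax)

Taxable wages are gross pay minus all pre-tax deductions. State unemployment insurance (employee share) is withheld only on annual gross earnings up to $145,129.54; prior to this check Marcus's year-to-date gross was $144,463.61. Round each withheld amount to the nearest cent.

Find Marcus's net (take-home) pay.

457(b) deferral: $2,601.04 × 0.09 = $234.09
Taxable wages = $2,601.04 − $234.09 = $2,366.95
City income tax: $2,366.95 × 0.035 = $82.84
Federal withholding: $2,366.95 × 0.2 = $473.39
State unemployment insurance (employee share): only $145,129.54 − $144,463.61 = $665.93 of this check is subject → $665.93 × 0.001 = $0.67
Charity payroll deduction: $29.16
Total deductions = $234.09 + $82.84 + $473.39 + $0.67 + $29.16 = $820.15
Net pay = $2,601.04 − $820.15 = $1,780.89

$1,780.89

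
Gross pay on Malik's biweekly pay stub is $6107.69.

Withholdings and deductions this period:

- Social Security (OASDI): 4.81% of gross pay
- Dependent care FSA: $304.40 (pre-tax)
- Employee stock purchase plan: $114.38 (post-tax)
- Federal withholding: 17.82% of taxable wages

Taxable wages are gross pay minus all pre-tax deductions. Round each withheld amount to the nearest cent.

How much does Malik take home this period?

Dependent care FSA: $304.40
Taxable wages = $6107.69 − $304.40 = $5803.29
Federal withholding: $5803.29 × 0.1782 = $1034.15
Social Security (OASDI): $6107.69 × 0.0481 = $293.78
Employee stock purchase plan: $114.38
Total deductions = $304.40 + $1034.15 + $293.78 + $114.38 = $1746.71
Net pay = $6107.69 − $1746.71 = $4360.98

$4360.98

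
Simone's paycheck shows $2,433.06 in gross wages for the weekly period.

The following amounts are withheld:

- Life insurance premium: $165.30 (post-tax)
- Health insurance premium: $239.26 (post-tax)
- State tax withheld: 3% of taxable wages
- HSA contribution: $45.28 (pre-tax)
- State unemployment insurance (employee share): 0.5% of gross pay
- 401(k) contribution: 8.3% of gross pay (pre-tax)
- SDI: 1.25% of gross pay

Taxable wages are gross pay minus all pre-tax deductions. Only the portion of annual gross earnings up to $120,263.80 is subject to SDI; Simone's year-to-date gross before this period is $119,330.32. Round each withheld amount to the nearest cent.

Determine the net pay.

$1,691.86

401(k) contribution: $2,433.06 × 0.083 = $201.94
HSA contribution: $45.28
Pre-tax total = $201.94 + $45.28 = $247.22
Taxable wages = $2,433.06 − $247.22 = $2,185.84
State tax withheld: $2,185.84 × 0.03 = $65.58
State unemployment insurance (employee share): $2,433.06 × 0.005 = $12.17
SDI: only $120,263.80 − $119,330.32 = $933.48 of this check is subject → $933.48 × 0.0125 = $11.67
Health insurance premium: $239.26
Life insurance premium: $165.30
Total deductions = $201.94 + $45.28 + $65.58 + $12.17 + $11.67 + $239.26 + $165.30 = $741.20
Net pay = $2,433.06 − $741.20 = $1,691.86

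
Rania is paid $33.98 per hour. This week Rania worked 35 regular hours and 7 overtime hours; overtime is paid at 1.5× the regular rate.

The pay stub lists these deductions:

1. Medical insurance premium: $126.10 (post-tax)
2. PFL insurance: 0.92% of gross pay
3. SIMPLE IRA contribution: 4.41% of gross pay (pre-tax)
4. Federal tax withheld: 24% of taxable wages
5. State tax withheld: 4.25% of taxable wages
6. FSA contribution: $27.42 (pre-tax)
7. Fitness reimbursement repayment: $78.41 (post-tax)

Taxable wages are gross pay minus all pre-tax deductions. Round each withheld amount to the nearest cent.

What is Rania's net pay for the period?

$821.99

Regular pay: 35 × $33.98 = $1189.30
Overtime pay: 7 × $33.98 × 1.5 = $356.79
Gross pay = $1189.30 + $356.79 = $1546.09
SIMPLE IRA contribution: $1546.09 × 0.0441 = $68.18
FSA contribution: $27.42
Pre-tax total = $68.18 + $27.42 = $95.60
Taxable wages = $1546.09 − $95.60 = $1450.49
Federal tax withheld: $1450.49 × 0.24 = $348.12
State tax withheld: $1450.49 × 0.0425 = $61.65
PFL insurance: $1546.09 × 0.0092 = $14.22
Fitness reimbursement repayment: $78.41
Medical insurance premium: $126.10
Total deductions = $68.18 + $27.42 + $348.12 + $61.65 + $14.22 + $78.41 + $126.10 = $724.10
Net pay = $1546.09 − $724.10 = $821.99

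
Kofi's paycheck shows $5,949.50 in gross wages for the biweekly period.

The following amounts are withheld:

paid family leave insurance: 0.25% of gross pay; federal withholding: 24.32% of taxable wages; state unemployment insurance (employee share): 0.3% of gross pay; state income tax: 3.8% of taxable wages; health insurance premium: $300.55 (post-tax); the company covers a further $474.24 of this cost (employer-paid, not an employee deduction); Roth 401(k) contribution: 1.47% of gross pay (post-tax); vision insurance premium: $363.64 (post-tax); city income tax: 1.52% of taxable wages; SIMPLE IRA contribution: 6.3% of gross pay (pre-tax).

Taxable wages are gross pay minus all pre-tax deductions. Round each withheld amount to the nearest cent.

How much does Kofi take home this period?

SIMPLE IRA contribution: $5,949.50 × 0.063 = $374.82
Taxable wages = $5,949.50 − $374.82 = $5,574.68
Federal withholding: $5,574.68 × 0.2432 = $1,355.76
State income tax: $5,574.68 × 0.038 = $211.84
City income tax: $5,574.68 × 0.0152 = $84.74
Paid family leave insurance: $5,949.50 × 0.0025 = $14.87
State unemployment insurance (employee share): $5,949.50 × 0.003 = $17.85
Health insurance premium: $300.55
Roth 401(k) contribution: $5,949.50 × 0.0147 = $87.46
Vision insurance premium: $363.64
(Employer's $474.24 toward health insurance premium is not withheld from the employee.)
Total deductions = $374.82 + $1,355.76 + $211.84 + $84.74 + $14.87 + $17.85 + $300.55 + $87.46 + $363.64 = $2,811.53
Net pay = $5,949.50 − $2,811.53 = $3,137.97

$3,137.97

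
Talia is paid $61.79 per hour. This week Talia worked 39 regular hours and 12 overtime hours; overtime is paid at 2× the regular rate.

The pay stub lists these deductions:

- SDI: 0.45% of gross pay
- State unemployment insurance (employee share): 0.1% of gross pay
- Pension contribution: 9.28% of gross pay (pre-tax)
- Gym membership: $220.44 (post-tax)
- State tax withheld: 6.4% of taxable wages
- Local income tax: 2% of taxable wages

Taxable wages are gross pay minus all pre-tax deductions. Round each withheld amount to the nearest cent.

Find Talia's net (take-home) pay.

Regular pay: 39 × $61.79 = $2409.81
Overtime pay: 12 × $61.79 × 2 = $1482.96
Gross pay = $2409.81 + $1482.96 = $3892.77
Pension contribution: $3892.77 × 0.0928 = $361.25
Taxable wages = $3892.77 − $361.25 = $3531.52
Local income tax: $3531.52 × 0.02 = $70.63
State tax withheld: $3531.52 × 0.064 = $226.02
State unemployment insurance (employee share): $3892.77 × 0.001 = $3.89
SDI: $3892.77 × 0.0045 = $17.52
Gym membership: $220.44
Total deductions = $361.25 + $70.63 + $226.02 + $3.89 + $17.52 + $220.44 = $899.75
Net pay = $3892.77 − $899.75 = $2993.02

$2993.02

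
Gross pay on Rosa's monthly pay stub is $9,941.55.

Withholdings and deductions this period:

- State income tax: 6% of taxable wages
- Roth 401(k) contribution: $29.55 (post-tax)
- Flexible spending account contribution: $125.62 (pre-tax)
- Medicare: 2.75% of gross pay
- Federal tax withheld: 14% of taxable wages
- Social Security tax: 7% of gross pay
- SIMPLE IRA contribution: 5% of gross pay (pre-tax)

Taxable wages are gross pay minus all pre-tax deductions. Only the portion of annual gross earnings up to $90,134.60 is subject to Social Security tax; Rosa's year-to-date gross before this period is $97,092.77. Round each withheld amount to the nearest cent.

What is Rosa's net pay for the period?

SIMPLE IRA contribution: $9,941.55 × 0.05 = $497.08
Flexible spending account contribution: $125.62
Pre-tax total = $497.08 + $125.62 = $622.70
Taxable wages = $9,941.55 − $622.70 = $9,318.85
Federal tax withheld: $9,318.85 × 0.14 = $1,304.64
State income tax: $9,318.85 × 0.06 = $559.13
Medicare: $9,941.55 × 0.0275 = $273.39
Social Security tax: annual cap $90,134.60 already reached (YTD $97,092.77), so $0.00
Roth 401(k) contribution: $29.55
Total deductions = $497.08 + $125.62 + $1,304.64 + $559.13 + $273.39 + $0.00 + $29.55 = $2,789.41
Net pay = $9,941.55 − $2,789.41 = $7,152.14

$7,152.14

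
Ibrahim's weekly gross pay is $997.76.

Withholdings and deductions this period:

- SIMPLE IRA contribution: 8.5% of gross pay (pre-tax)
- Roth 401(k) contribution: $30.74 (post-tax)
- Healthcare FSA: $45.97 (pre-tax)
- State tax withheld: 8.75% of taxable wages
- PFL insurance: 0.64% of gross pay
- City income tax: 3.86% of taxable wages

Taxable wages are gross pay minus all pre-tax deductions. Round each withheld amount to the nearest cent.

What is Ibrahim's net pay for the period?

$720.52

Healthcare FSA: $45.97
SIMPLE IRA contribution: $997.76 × 0.085 = $84.81
Pre-tax total = $45.97 + $84.81 = $130.78
Taxable wages = $997.76 − $130.78 = $866.98
State tax withheld: $866.98 × 0.0875 = $75.86
City income tax: $866.98 × 0.0386 = $33.47
PFL insurance: $997.76 × 0.0064 = $6.39
Roth 401(k) contribution: $30.74
Total deductions = $45.97 + $84.81 + $75.86 + $33.47 + $6.39 + $30.74 = $277.24
Net pay = $997.76 − $277.24 = $720.52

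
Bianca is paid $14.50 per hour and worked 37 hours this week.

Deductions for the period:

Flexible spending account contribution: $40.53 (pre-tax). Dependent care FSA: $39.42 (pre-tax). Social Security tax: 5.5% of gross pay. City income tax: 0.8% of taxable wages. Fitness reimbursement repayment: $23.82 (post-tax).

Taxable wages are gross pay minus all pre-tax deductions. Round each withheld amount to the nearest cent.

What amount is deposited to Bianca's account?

Gross pay: 37 × $14.50 = $536.50
Flexible spending account contribution: $40.53
Dependent care FSA: $39.42
Pre-tax total = $40.53 + $39.42 = $79.95
Taxable wages = $536.50 − $79.95 = $456.55
City income tax: $456.55 × 0.008 = $3.65
Social Security tax: $536.50 × 0.055 = $29.51
Fitness reimbursement repayment: $23.82
Total deductions = $40.53 + $39.42 + $3.65 + $29.51 + $23.82 = $136.93
Net pay = $536.50 − $136.93 = $399.57

$399.57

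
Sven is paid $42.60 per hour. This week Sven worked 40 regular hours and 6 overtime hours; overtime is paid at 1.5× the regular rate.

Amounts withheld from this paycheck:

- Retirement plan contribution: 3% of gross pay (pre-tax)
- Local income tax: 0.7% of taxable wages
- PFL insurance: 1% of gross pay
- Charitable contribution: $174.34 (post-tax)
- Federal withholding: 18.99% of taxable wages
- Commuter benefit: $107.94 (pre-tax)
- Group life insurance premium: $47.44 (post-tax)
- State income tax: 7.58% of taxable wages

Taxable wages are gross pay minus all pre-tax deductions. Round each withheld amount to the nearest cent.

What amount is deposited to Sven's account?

$1,151.46

Regular pay: 40 × $42.60 = $1,704.00
Overtime pay: 6 × $42.60 × 1.5 = $383.40
Gross pay = $1,704.00 + $383.40 = $2,087.40
Retirement plan contribution: $2,087.40 × 0.03 = $62.62
Commuter benefit: $107.94
Pre-tax total = $62.62 + $107.94 = $170.56
Taxable wages = $2,087.40 − $170.56 = $1,916.84
Federal withholding: $1,916.84 × 0.1899 = $364.01
Local income tax: $1,916.84 × 0.007 = $13.42
State income tax: $1,916.84 × 0.0758 = $145.30
PFL insurance: $2,087.40 × 0.01 = $20.87
Group life insurance premium: $47.44
Charitable contribution: $174.34
Total deductions = $62.62 + $107.94 + $364.01 + $13.42 + $145.30 + $20.87 + $47.44 + $174.34 = $935.94
Net pay = $2,087.40 − $935.94 = $1,151.46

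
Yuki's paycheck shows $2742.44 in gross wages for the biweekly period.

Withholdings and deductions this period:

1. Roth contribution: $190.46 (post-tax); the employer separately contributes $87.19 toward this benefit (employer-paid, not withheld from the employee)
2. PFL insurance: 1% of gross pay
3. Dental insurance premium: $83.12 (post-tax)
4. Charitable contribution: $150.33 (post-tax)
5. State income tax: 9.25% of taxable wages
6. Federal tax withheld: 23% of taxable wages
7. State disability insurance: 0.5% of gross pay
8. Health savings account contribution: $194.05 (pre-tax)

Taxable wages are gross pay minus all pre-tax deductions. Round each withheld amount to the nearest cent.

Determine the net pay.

$1261.49

Health savings account contribution: $194.05
Taxable wages = $2742.44 − $194.05 = $2548.39
Federal tax withheld: $2548.39 × 0.23 = $586.13
State income tax: $2548.39 × 0.0925 = $235.73
PFL insurance: $2742.44 × 0.01 = $27.42
State disability insurance: $2742.44 × 0.005 = $13.71
Charitable contribution: $150.33
Roth contribution: $190.46
Dental insurance premium: $83.12
(Employer's $87.19 toward Roth contribution is not withheld from the employee.)
Total deductions = $194.05 + $586.13 + $235.73 + $27.42 + $13.71 + $150.33 + $190.46 + $83.12 = $1480.95
Net pay = $2742.44 − $1480.95 = $1261.49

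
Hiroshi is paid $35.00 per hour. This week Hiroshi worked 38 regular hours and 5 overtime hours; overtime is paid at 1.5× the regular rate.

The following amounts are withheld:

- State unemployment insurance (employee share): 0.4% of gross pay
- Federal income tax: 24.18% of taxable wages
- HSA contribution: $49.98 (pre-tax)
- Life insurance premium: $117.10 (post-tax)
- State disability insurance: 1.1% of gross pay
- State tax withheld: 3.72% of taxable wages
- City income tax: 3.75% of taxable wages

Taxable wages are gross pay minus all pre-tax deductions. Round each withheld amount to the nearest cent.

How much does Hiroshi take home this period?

Regular pay: 38 × $35.00 = $1,330.00
Overtime pay: 5 × $35.00 × 1.5 = $262.50
Gross pay = $1,330.00 + $262.50 = $1,592.50
HSA contribution: $49.98
Taxable wages = $1,592.50 − $49.98 = $1,542.52
City income tax: $1,542.52 × 0.0375 = $57.84
State tax withheld: $1,542.52 × 0.0372 = $57.38
Federal income tax: $1,542.52 × 0.2418 = $372.98
State unemployment insurance (employee share): $1,592.50 × 0.004 = $6.37
State disability insurance: $1,592.50 × 0.011 = $17.52
Life insurance premium: $117.10
Total deductions = $49.98 + $57.84 + $57.38 + $372.98 + $6.37 + $17.52 + $117.10 = $679.17
Net pay = $1,592.50 − $679.17 = $913.33

$913.33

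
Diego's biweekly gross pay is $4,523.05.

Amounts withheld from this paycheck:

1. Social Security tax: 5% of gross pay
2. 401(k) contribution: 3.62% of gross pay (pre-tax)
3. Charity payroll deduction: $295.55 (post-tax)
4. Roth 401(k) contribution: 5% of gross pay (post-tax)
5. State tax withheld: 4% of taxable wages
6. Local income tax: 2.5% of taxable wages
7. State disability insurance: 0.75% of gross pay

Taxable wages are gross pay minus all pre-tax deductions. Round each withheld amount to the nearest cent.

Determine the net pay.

$3,294.20

401(k) contribution: $4,523.05 × 0.0362 = $163.73
Taxable wages = $4,523.05 − $163.73 = $4,359.32
State tax withheld: $4,359.32 × 0.04 = $174.37
Local income tax: $4,359.32 × 0.025 = $108.98
State disability insurance: $4,523.05 × 0.0075 = $33.92
Social Security tax: $4,523.05 × 0.05 = $226.15
Charity payroll deduction: $295.55
Roth 401(k) contribution: $4,523.05 × 0.05 = $226.15
Total deductions = $163.73 + $174.37 + $108.98 + $33.92 + $226.15 + $295.55 + $226.15 = $1,228.85
Net pay = $4,523.05 − $1,228.85 = $3,294.20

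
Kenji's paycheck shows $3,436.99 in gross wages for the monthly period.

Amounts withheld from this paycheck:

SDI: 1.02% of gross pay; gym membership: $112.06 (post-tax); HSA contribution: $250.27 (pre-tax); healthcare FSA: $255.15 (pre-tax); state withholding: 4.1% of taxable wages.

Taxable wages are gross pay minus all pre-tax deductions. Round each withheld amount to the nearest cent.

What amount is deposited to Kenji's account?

HSA contribution: $250.27
Healthcare FSA: $255.15
Pre-tax total = $250.27 + $255.15 = $505.42
Taxable wages = $3,436.99 − $505.42 = $2,931.57
State withholding: $2,931.57 × 0.041 = $120.19
SDI: $3,436.99 × 0.0102 = $35.06
Gym membership: $112.06
Total deductions = $250.27 + $255.15 + $120.19 + $35.06 + $112.06 = $772.73
Net pay = $3,436.99 − $772.73 = $2,664.26

$2,664.26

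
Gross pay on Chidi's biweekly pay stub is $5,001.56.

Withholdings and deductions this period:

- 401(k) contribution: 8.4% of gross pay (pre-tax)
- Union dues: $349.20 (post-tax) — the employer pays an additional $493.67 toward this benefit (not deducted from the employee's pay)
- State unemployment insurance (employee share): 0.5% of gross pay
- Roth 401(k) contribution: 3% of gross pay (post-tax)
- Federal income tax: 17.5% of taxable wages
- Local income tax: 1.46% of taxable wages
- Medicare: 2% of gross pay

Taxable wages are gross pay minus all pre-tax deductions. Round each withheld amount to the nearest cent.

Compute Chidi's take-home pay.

$3,088.50

401(k) contribution: $5,001.56 × 0.084 = $420.13
Taxable wages = $5,001.56 − $420.13 = $4,581.43
Federal income tax: $4,581.43 × 0.175 = $801.75
Local income tax: $4,581.43 × 0.0146 = $66.89
State unemployment insurance (employee share): $5,001.56 × 0.005 = $25.01
Medicare: $5,001.56 × 0.02 = $100.03
Roth 401(k) contribution: $5,001.56 × 0.03 = $150.05
Union dues: $349.20
(Employer's $493.67 toward union dues is not withheld from the employee.)
Total deductions = $420.13 + $801.75 + $66.89 + $25.01 + $100.03 + $150.05 + $349.20 = $1,913.06
Net pay = $5,001.56 − $1,913.06 = $3,088.50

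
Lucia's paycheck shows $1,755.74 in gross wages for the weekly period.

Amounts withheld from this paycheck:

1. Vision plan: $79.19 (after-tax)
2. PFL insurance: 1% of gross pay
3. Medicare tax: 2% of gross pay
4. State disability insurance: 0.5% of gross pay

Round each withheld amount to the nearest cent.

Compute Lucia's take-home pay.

PFL insurance: $1,755.74 × 0.01 = $17.56
Medicare tax: $1,755.74 × 0.02 = $35.11
State disability insurance: $1,755.74 × 0.005 = $8.78
Vision plan: $79.19
Total deductions = $17.56 + $35.11 + $8.78 + $79.19 = $140.64
Net pay = $1,755.74 − $140.64 = $1,615.10

$1,615.10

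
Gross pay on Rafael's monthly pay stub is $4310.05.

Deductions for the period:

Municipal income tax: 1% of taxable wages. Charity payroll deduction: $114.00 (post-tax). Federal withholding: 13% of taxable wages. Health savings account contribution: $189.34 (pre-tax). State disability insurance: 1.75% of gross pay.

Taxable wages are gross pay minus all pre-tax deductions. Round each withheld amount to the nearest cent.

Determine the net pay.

$3354.38

Health savings account contribution: $189.34
Taxable wages = $4310.05 − $189.34 = $4120.71
Federal withholding: $4120.71 × 0.13 = $535.69
Municipal income tax: $4120.71 × 0.01 = $41.21
State disability insurance: $4310.05 × 0.0175 = $75.43
Charity payroll deduction: $114.00
Total deductions = $189.34 + $535.69 + $41.21 + $75.43 + $114.00 = $955.67
Net pay = $4310.05 − $955.67 = $3354.38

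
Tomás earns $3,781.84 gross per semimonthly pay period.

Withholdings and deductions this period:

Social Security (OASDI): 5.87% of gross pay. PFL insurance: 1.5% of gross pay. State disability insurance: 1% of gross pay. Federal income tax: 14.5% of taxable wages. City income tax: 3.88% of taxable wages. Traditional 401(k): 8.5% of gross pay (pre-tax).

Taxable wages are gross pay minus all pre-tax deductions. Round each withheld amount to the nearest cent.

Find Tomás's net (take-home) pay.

$2,507.82

Traditional 401(k): $3,781.84 × 0.085 = $321.46
Taxable wages = $3,781.84 − $321.46 = $3,460.38
City income tax: $3,460.38 × 0.0388 = $134.26
Federal income tax: $3,460.38 × 0.145 = $501.76
Social Security (OASDI): $3,781.84 × 0.0587 = $221.99
State disability insurance: $3,781.84 × 0.01 = $37.82
PFL insurance: $3,781.84 × 0.015 = $56.73
Total deductions = $321.46 + $134.26 + $501.76 + $221.99 + $37.82 + $56.73 = $1,274.02
Net pay = $3,781.84 − $1,274.02 = $2,507.82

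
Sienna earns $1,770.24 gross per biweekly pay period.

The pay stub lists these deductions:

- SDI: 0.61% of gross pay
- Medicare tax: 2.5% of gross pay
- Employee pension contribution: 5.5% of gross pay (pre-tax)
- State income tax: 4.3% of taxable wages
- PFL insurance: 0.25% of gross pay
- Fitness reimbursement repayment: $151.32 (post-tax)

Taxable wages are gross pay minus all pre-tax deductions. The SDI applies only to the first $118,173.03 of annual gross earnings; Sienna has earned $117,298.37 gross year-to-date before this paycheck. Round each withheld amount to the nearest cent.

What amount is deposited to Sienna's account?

$1,395.60

Employee pension contribution: $1,770.24 × 0.055 = $97.36
Taxable wages = $1,770.24 − $97.36 = $1,672.88
State income tax: $1,672.88 × 0.043 = $71.93
SDI: only $118,173.03 − $117,298.37 = $874.66 of this check is subject → $874.66 × 0.0061 = $5.34
PFL insurance: $1,770.24 × 0.0025 = $4.43
Medicare tax: $1,770.24 × 0.025 = $44.26
Fitness reimbursement repayment: $151.32
Total deductions = $97.36 + $71.93 + $5.34 + $4.43 + $44.26 + $151.32 = $374.64
Net pay = $1,770.24 − $374.64 = $1,395.60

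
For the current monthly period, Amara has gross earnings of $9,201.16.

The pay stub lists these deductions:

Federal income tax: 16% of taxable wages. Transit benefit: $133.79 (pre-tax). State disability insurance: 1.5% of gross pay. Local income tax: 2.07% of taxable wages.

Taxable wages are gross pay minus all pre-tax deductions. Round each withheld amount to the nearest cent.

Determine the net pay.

$7,290.88

Transit benefit: $133.79
Taxable wages = $9,201.16 − $133.79 = $9,067.37
Local income tax: $9,067.37 × 0.0207 = $187.69
Federal income tax: $9,067.37 × 0.16 = $1,450.78
State disability insurance: $9,201.16 × 0.015 = $138.02
Total deductions = $133.79 + $187.69 + $1,450.78 + $138.02 = $1,910.28
Net pay = $9,201.16 − $1,910.28 = $7,290.88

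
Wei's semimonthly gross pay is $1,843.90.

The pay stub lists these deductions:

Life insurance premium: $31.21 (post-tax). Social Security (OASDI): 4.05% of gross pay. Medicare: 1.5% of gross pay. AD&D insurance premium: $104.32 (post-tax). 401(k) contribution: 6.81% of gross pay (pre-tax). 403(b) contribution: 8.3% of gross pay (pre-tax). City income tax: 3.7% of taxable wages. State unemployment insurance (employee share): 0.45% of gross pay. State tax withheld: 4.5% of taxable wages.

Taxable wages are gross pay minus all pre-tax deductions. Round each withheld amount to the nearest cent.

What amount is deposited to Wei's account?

$1,190.76

403(b) contribution: $1,843.90 × 0.083 = $153.04
401(k) contribution: $1,843.90 × 0.0681 = $125.57
Pre-tax total = $153.04 + $125.57 = $278.61
Taxable wages = $1,843.90 − $278.61 = $1,565.29
State tax withheld: $1,565.29 × 0.045 = $70.44
City income tax: $1,565.29 × 0.037 = $57.92
State unemployment insurance (employee share): $1,843.90 × 0.0045 = $8.30
Social Security (OASDI): $1,843.90 × 0.0405 = $74.68
Medicare: $1,843.90 × 0.015 = $27.66
Life insurance premium: $31.21
AD&D insurance premium: $104.32
Total deductions = $153.04 + $125.57 + $70.44 + $57.92 + $8.30 + $74.68 + $27.66 + $31.21 + $104.32 = $653.14
Net pay = $1,843.90 − $653.14 = $1,190.76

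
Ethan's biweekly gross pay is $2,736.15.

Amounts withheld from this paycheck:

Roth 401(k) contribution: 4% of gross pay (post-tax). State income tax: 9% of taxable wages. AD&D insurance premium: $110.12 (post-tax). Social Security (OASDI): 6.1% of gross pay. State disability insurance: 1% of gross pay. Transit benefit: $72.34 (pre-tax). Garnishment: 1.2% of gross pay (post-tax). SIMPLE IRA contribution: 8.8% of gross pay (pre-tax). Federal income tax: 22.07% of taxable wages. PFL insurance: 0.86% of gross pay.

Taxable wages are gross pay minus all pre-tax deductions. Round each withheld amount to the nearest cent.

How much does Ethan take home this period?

$1,200.00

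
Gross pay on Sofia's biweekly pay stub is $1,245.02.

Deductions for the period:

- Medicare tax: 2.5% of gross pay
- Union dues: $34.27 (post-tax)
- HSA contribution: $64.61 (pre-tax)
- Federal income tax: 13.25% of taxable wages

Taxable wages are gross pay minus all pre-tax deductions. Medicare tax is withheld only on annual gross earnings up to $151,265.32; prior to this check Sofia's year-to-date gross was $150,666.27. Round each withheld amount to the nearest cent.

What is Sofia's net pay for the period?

$974.76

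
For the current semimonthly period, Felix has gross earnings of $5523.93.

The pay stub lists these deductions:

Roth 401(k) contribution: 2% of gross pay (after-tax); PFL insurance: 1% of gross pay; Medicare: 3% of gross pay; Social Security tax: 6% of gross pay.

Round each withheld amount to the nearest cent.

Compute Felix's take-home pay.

$4861.05

Medicare: $5523.93 × 0.03 = $165.72
PFL insurance: $5523.93 × 0.01 = $55.24
Social Security tax: $5523.93 × 0.06 = $331.44
Roth 401(k) contribution: $5523.93 × 0.02 = $110.48
Total deductions = $165.72 + $55.24 + $331.44 + $110.48 = $662.88
Net pay = $5523.93 − $662.88 = $4861.05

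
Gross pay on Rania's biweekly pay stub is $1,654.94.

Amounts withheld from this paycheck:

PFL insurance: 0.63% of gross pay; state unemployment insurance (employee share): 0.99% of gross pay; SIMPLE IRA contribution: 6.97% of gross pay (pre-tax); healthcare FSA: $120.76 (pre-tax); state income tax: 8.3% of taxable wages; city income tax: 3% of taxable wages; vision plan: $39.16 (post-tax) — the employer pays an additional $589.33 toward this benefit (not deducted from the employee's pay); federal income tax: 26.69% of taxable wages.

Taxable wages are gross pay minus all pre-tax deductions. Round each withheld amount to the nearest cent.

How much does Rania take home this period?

Healthcare FSA: $120.76
SIMPLE IRA contribution: $1,654.94 × 0.0697 = $115.35
Pre-tax total = $120.76 + $115.35 = $236.11
Taxable wages = $1,654.94 − $236.11 = $1,418.83
State income tax: $1,418.83 × 0.083 = $117.76
Federal income tax: $1,418.83 × 0.2669 = $378.69
City income tax: $1,418.83 × 0.03 = $42.56
PFL insurance: $1,654.94 × 0.0063 = $10.43
State unemployment insurance (employee share): $1,654.94 × 0.0099 = $16.38
Vision plan: $39.16
(Employer's $589.33 toward vision plan is not withheld from the employee.)
Total deductions = $120.76 + $115.35 + $117.76 + $378.69 + $42.56 + $10.43 + $16.38 + $39.16 = $841.09
Net pay = $1,654.94 − $841.09 = $813.85

$813.85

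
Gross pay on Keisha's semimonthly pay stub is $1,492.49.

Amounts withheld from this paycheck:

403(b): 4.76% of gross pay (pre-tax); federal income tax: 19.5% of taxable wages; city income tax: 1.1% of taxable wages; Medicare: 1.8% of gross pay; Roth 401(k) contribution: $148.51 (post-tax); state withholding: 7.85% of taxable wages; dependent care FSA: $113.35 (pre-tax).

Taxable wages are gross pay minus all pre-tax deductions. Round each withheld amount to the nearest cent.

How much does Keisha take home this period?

$760.57

403(b): $1,492.49 × 0.0476 = $71.04
Dependent care FSA: $113.35
Pre-tax total = $71.04 + $113.35 = $184.39
Taxable wages = $1,492.49 − $184.39 = $1,308.10
City income tax: $1,308.10 × 0.011 = $14.39
State withholding: $1,308.10 × 0.0785 = $102.69
Federal income tax: $1,308.10 × 0.195 = $255.08
Medicare: $1,492.49 × 0.018 = $26.86
Roth 401(k) contribution: $148.51
Total deductions = $71.04 + $113.35 + $14.39 + $102.69 + $255.08 + $26.86 + $148.51 = $731.92
Net pay = $1,492.49 − $731.92 = $760.57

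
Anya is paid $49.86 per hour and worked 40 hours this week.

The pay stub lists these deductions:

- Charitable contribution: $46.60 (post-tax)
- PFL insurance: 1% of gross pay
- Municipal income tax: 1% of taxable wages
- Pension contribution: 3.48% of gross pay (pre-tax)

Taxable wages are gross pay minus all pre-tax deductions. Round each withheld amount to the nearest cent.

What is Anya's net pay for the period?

$1,839.20

Gross pay: 40 × $49.86 = $1,994.40
Pension contribution: $1,994.40 × 0.0348 = $69.41
Taxable wages = $1,994.40 − $69.41 = $1,924.99
Municipal income tax: $1,924.99 × 0.01 = $19.25
PFL insurance: $1,994.40 × 0.01 = $19.94
Charitable contribution: $46.60
Total deductions = $69.41 + $19.25 + $19.94 + $46.60 = $155.20
Net pay = $1,994.40 − $155.20 = $1,839.20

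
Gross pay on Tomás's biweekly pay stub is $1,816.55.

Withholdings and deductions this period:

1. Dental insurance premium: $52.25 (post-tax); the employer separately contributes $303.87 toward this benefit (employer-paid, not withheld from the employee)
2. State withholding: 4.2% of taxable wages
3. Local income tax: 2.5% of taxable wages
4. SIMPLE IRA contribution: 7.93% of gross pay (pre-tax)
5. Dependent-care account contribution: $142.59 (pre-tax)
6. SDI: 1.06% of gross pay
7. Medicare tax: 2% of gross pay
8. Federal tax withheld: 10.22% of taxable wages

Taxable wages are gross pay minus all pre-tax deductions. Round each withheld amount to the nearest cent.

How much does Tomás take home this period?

$1,163.20

Dependent-care account contribution: $142.59
SIMPLE IRA contribution: $1,816.55 × 0.0793 = $144.05
Pre-tax total = $142.59 + $144.05 = $286.64
Taxable wages = $1,816.55 − $286.64 = $1,529.91
State withholding: $1,529.91 × 0.042 = $64.26
Federal tax withheld: $1,529.91 × 0.1022 = $156.36
Local income tax: $1,529.91 × 0.025 = $38.25
Medicare tax: $1,816.55 × 0.02 = $36.33
SDI: $1,816.55 × 0.0106 = $19.26
Dental insurance premium: $52.25
(Employer's $303.87 toward dental insurance premium is not withheld from the employee.)
Total deductions = $142.59 + $144.05 + $64.26 + $156.36 + $38.25 + $36.33 + $19.26 + $52.25 = $653.35
Net pay = $1,816.55 − $653.35 = $1,163.20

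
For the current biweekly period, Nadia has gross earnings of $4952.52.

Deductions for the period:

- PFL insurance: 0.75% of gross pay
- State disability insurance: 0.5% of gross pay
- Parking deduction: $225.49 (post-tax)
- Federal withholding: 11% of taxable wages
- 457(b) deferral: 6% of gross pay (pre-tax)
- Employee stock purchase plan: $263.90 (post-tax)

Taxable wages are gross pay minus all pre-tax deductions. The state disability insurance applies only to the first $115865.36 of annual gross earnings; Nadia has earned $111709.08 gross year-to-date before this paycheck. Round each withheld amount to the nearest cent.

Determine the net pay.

457(b) deferral: $4952.52 × 0.06 = $297.15
Taxable wages = $4952.52 − $297.15 = $4655.37
Federal withholding: $4655.37 × 0.11 = $512.09
State disability insurance: only $115865.36 − $111709.08 = $4156.28 of this check is subject → $4156.28 × 0.005 = $20.78
PFL insurance: $4952.52 × 0.0075 = $37.14
Parking deduction: $225.49
Employee stock purchase plan: $263.90
Total deductions = $297.15 + $512.09 + $20.78 + $37.14 + $225.49 + $263.90 = $1356.55
Net pay = $4952.52 − $1356.55 = $3595.97

$3595.97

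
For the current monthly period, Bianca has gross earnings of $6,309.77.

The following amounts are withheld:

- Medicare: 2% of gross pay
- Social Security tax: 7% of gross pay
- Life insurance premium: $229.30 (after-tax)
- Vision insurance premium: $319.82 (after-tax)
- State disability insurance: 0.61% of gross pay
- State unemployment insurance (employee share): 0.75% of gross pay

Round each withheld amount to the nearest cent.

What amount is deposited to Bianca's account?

$5,106.96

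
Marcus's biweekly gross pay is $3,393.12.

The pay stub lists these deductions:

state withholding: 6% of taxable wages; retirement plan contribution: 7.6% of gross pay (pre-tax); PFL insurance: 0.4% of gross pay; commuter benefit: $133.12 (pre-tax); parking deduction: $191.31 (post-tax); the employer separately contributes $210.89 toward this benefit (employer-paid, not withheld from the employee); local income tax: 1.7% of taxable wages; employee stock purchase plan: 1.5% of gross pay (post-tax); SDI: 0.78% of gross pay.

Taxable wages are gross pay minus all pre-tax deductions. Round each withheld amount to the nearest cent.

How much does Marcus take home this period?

$2,488.70

Commuter benefit: $133.12
Retirement plan contribution: $3,393.12 × 0.076 = $257.88
Pre-tax total = $133.12 + $257.88 = $391.00
Taxable wages = $3,393.12 − $391.00 = $3,002.12
Local income tax: $3,002.12 × 0.017 = $51.04
State withholding: $3,002.12 × 0.06 = $180.13
SDI: $3,393.12 × 0.0078 = $26.47
PFL insurance: $3,393.12 × 0.004 = $13.57
Employee stock purchase plan: $3,393.12 × 0.015 = $50.90
Parking deduction: $191.31
(Employer's $210.89 toward parking deduction is not withheld from the employee.)
Total deductions = $133.12 + $257.88 + $51.04 + $180.13 + $26.47 + $13.57 + $50.90 + $191.31 = $904.42
Net pay = $3,393.12 − $904.42 = $2,488.70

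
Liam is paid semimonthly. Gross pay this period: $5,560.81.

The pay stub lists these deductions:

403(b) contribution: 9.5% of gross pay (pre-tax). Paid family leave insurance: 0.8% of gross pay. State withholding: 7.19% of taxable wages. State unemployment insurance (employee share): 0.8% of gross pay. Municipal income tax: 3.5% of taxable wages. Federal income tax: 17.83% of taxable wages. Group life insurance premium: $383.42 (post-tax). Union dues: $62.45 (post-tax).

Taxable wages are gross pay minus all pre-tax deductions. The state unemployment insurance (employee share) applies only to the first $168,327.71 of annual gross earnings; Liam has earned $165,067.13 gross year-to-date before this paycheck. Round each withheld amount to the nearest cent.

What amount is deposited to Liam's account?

$3,080.81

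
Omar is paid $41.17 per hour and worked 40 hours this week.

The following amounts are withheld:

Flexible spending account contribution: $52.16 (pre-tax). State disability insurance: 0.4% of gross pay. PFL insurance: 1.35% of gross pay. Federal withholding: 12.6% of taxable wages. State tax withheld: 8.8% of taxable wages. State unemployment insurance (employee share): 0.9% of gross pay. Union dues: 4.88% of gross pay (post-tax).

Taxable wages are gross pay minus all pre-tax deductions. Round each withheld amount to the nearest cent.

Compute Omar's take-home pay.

$1,129.39

Gross pay: 40 × $41.17 = $1,646.80
Flexible spending account contribution: $52.16
Taxable wages = $1,646.80 − $52.16 = $1,594.64
State tax withheld: $1,594.64 × 0.088 = $140.33
Federal withholding: $1,594.64 × 0.126 = $200.92
State disability insurance: $1,646.80 × 0.004 = $6.59
PFL insurance: $1,646.80 × 0.0135 = $22.23
State unemployment insurance (employee share): $1,646.80 × 0.009 = $14.82
Union dues: $1,646.80 × 0.0488 = $80.36
Total deductions = $52.16 + $140.33 + $200.92 + $6.59 + $22.23 + $14.82 + $80.36 = $517.41
Net pay = $1,646.80 − $517.41 = $1,129.39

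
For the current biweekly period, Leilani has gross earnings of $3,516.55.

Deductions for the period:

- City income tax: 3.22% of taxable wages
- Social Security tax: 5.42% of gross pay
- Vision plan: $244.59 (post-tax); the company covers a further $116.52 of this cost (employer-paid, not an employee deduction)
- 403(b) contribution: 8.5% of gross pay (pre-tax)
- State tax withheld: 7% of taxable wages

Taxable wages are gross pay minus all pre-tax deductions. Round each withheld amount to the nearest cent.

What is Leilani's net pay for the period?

$2,453.61

403(b) contribution: $3,516.55 × 0.085 = $298.91
Taxable wages = $3,516.55 − $298.91 = $3,217.64
City income tax: $3,217.64 × 0.0322 = $103.61
State tax withheld: $3,217.64 × 0.07 = $225.23
Social Security tax: $3,516.55 × 0.0542 = $190.60
Vision plan: $244.59
(Employer's $116.52 toward vision plan is not withheld from the employee.)
Total deductions = $298.91 + $103.61 + $225.23 + $190.60 + $244.59 = $1,062.94
Net pay = $3,516.55 − $1,062.94 = $2,453.61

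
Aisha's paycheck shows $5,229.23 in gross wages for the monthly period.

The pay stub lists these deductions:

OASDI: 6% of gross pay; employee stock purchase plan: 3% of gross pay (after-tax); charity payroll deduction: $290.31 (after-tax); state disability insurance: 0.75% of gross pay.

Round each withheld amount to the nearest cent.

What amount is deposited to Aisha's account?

$4,429.07

OASDI: $5,229.23 × 0.06 = $313.75
State disability insurance: $5,229.23 × 0.0075 = $39.22
Employee stock purchase plan: $5,229.23 × 0.03 = $156.88
Charity payroll deduction: $290.31
Total deductions = $313.75 + $39.22 + $156.88 + $290.31 = $800.16
Net pay = $5,229.23 − $800.16 = $4,429.07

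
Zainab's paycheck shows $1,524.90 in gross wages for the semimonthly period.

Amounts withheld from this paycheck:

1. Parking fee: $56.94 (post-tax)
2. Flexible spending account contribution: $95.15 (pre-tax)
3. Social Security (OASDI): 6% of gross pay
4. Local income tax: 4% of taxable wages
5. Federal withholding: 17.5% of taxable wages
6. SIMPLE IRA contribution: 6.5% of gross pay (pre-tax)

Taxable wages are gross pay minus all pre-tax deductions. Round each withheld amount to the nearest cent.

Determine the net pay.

Flexible spending account contribution: $95.15
SIMPLE IRA contribution: $1,524.90 × 0.065 = $99.12
Pre-tax total = $95.15 + $99.12 = $194.27
Taxable wages = $1,524.90 − $194.27 = $1,330.63
Federal withholding: $1,330.63 × 0.175 = $232.86
Local income tax: $1,330.63 × 0.04 = $53.23
Social Security (OASDI): $1,524.90 × 0.06 = $91.49
Parking fee: $56.94
Total deductions = $95.15 + $99.12 + $232.86 + $53.23 + $91.49 + $56.94 = $628.79
Net pay = $1,524.90 − $628.79 = $896.11

$896.11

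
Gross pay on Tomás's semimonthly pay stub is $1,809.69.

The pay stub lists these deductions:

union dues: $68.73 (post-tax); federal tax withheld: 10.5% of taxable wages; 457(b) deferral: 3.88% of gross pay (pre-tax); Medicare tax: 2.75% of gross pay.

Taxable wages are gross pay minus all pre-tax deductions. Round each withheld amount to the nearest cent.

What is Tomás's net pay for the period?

$1,438.33

457(b) deferral: $1,809.69 × 0.0388 = $70.22
Taxable wages = $1,809.69 − $70.22 = $1,739.47
Federal tax withheld: $1,739.47 × 0.105 = $182.64
Medicare tax: $1,809.69 × 0.0275 = $49.77
Union dues: $68.73
Total deductions = $70.22 + $182.64 + $49.77 + $68.73 = $371.36
Net pay = $1,809.69 − $371.36 = $1,438.33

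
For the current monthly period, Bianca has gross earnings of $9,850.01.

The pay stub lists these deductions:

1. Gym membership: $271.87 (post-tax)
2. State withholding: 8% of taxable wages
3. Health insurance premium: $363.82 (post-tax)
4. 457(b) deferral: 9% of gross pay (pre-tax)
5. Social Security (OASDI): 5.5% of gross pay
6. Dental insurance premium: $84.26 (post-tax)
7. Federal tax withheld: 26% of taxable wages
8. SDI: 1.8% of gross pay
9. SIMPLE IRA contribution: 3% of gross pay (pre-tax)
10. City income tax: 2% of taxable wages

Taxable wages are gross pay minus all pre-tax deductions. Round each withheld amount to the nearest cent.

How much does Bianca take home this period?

457(b) deferral: $9,850.01 × 0.09 = $886.50
SIMPLE IRA contribution: $9,850.01 × 0.03 = $295.50
Pre-tax total = $886.50 + $295.50 = $1,182.00
Taxable wages = $9,850.01 − $1,182.00 = $8,668.01
City income tax: $8,668.01 × 0.02 = $173.36
Federal tax withheld: $8,668.01 × 0.26 = $2,253.68
State withholding: $8,668.01 × 0.08 = $693.44
SDI: $9,850.01 × 0.018 = $177.30
Social Security (OASDI): $9,850.01 × 0.055 = $541.75
Health insurance premium: $363.82
Dental insurance premium: $84.26
Gym membership: $271.87
Total deductions = $886.50 + $295.50 + $173.36 + $2,253.68 + $693.44 + $177.30 + $541.75 + $363.82 + $84.26 + $271.87 = $5,741.48
Net pay = $9,850.01 − $5,741.48 = $4,108.53

$4,108.53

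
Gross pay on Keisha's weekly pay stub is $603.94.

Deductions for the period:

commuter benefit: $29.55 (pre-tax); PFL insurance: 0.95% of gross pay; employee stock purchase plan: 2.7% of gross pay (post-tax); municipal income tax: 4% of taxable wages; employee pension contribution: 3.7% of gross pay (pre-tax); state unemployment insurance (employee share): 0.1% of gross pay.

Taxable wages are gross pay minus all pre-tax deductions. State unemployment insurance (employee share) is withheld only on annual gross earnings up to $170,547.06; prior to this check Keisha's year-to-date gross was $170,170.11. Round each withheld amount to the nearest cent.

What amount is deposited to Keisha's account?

Employee pension contribution: $603.94 × 0.037 = $22.35
Commuter benefit: $29.55
Pre-tax total = $22.35 + $29.55 = $51.90
Taxable wages = $603.94 − $51.90 = $552.04
Municipal income tax: $552.04 × 0.04 = $22.08
PFL insurance: $603.94 × 0.0095 = $5.74
State unemployment insurance (employee share): only $170,547.06 − $170,170.11 = $376.95 of this check is subject → $376.95 × 0.001 = $0.38
Employee stock purchase plan: $603.94 × 0.027 = $16.31
Total deductions = $22.35 + $29.55 + $22.08 + $5.74 + $0.38 + $16.31 = $96.41
Net pay = $603.94 − $96.41 = $507.53

$507.53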